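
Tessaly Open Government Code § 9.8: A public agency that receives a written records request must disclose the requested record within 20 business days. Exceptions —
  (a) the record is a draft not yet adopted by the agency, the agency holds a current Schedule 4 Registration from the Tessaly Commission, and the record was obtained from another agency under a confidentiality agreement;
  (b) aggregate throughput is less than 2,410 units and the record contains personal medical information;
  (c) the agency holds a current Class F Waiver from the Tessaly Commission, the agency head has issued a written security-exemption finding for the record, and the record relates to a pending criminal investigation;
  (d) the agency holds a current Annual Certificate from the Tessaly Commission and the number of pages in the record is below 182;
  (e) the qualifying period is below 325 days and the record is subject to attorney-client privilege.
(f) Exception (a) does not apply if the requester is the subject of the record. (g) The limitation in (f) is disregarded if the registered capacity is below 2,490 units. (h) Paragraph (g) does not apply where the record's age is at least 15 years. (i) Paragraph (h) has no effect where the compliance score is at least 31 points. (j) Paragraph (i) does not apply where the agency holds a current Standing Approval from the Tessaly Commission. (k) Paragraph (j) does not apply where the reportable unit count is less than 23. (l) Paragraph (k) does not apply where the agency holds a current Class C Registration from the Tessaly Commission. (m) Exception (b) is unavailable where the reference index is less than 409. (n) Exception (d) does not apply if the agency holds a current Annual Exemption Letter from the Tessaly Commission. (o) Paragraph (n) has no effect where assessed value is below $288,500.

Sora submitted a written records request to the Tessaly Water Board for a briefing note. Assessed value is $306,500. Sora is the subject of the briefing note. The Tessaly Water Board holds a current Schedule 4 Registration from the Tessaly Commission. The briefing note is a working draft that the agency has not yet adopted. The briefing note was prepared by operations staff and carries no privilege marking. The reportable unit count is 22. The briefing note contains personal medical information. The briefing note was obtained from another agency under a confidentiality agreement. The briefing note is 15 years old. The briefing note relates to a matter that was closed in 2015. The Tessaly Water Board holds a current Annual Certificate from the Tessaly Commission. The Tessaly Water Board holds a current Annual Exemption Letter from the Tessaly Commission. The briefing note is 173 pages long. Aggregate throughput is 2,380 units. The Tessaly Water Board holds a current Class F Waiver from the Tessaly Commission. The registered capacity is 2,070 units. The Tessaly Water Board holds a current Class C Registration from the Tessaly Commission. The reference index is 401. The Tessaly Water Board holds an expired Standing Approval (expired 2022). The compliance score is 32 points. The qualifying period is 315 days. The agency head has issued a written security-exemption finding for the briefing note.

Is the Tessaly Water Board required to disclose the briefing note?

No — exception (a) applies; the Tessaly Water Board is not required to disclose the briefing note.

All of (a)'s requirements are met (the briefing note is an unadopted draft; a current Schedule 4 Registration is held; the briefing note was obtained under a confidentiality agreement). Applying paragraphs (f)–(l): (f) would limit (a) — Sora is the subject of the briefing note — but (g) sets (f) aside: (g) operates against (f): the registered capacity is 2,070 units, below the 2,490 units limit. (h) operates (the record's age is 15 years, meeting the 15 years threshold), but is set aside by (i): (i) applies — the compliance score is 32 points, meeting the 31 points threshold. (j) is inapplicable (there is no Standing Approval in force), so (i) stands. (a) remains available.
Exception (b)'s conditions are all satisfied: aggregate throughput is 2,380 units, less than the 2,410 units limit; the briefing note contains personal medical information. Turning to paragraph (m): (m) operates against (b): the reference index is 401, less than the 409 limit. (b) is therefore removed.
Exception (c) requires that the record relates to a pending criminal investigation; but the briefing note relates to a closed matter, so (c) is unavailable.
Exception (d): a current Annual Certificate is held; the number of pages in the record is 173, below the 182 limit — every condition holds. But applying paragraphs (n)–(o): (n) operates — a current Annual Exemption Letter is held. (o) is inapplicable (assessed value is $306,500, not below $288,500), so (n) stands. So (d) is unavailable.
Exception (e) fails — the briefing note carries no privilege marking.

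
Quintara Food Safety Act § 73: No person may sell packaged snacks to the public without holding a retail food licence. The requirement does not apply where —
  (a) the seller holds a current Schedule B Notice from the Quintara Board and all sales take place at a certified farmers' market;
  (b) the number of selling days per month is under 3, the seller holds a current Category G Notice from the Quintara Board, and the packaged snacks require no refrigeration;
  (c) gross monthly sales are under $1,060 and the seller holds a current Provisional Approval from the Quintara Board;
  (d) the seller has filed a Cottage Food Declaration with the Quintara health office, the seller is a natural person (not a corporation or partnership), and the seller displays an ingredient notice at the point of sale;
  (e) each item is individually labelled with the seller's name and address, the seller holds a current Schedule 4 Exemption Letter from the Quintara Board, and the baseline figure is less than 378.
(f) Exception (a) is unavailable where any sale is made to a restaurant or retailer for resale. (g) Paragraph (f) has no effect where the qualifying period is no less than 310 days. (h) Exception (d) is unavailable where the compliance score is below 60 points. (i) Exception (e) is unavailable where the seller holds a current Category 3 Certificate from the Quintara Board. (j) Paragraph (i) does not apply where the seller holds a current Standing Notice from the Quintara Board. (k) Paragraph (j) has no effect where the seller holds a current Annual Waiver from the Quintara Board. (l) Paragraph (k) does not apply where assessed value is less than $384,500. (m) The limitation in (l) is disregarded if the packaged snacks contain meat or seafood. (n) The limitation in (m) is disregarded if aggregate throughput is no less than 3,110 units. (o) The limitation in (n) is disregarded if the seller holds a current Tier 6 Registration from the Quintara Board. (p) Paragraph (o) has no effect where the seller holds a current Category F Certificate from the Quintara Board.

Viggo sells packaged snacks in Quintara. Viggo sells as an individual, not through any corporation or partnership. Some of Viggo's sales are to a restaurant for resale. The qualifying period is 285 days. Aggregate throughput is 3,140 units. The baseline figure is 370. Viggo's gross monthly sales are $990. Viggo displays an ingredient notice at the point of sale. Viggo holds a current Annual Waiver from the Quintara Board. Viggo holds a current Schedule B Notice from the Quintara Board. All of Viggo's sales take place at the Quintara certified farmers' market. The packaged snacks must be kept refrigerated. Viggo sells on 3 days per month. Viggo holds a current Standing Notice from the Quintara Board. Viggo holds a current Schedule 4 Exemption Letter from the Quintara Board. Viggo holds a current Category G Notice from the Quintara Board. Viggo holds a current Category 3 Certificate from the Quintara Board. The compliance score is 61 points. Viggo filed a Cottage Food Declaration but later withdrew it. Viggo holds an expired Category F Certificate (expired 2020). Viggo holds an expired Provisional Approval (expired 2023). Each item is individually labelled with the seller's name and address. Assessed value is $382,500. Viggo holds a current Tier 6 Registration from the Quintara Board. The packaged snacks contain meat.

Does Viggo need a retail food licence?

All of (a)'s requirements are met (a current Schedule B Notice is held; all sales are at a certified farmers' market). But: (f) is triggered — some sales are to a restaurant for resale. (g), which would lift (f), is inapplicable — the qualifying period is 285 days, short of 310 days. So (a) is unavailable.
Exception (b) fails — the number of selling days per month is 3, not under 3.
Exception (c) requires that the seller holds a current Provisional Approval from the Quintara Board; but the Provisional Approval is not current, so (c) is unavailable.
Exception (d) fails — the Cottage Food Declaration was withdrawn.
Exception (e)'s conditions are all satisfied: items are individually labelled; a current Schedule 4 Exemption Letter is held; the baseline figure is 370, less than the 378 limit. But applying paragraphs (i)–(p): (i) operates against (e): a current Category 3 Certificate is held. (j) would limit (i) — a current Standing Notice is held — but (k) sets (j) aside: (k) is engaged — a current Annual Waiver is held. (l) applies (assessed value is $382,500, less than the $384,500 limit), but yields to (m): (m) operates against (l): the packaged snacks contain meat. (n) is triggered (aggregate throughput is 3,140 units, meeting the 3,110 units threshold), but is itself disapplied by (o): (o) applies — a current Tier 6 Registration is held. (p), which would lift (o), is inapplicable — the Category F Certificate is not current. So (e) is unavailable.
Every exception is unavailable, so the rule governs.

Yes — Viggo must hold a retail food licence.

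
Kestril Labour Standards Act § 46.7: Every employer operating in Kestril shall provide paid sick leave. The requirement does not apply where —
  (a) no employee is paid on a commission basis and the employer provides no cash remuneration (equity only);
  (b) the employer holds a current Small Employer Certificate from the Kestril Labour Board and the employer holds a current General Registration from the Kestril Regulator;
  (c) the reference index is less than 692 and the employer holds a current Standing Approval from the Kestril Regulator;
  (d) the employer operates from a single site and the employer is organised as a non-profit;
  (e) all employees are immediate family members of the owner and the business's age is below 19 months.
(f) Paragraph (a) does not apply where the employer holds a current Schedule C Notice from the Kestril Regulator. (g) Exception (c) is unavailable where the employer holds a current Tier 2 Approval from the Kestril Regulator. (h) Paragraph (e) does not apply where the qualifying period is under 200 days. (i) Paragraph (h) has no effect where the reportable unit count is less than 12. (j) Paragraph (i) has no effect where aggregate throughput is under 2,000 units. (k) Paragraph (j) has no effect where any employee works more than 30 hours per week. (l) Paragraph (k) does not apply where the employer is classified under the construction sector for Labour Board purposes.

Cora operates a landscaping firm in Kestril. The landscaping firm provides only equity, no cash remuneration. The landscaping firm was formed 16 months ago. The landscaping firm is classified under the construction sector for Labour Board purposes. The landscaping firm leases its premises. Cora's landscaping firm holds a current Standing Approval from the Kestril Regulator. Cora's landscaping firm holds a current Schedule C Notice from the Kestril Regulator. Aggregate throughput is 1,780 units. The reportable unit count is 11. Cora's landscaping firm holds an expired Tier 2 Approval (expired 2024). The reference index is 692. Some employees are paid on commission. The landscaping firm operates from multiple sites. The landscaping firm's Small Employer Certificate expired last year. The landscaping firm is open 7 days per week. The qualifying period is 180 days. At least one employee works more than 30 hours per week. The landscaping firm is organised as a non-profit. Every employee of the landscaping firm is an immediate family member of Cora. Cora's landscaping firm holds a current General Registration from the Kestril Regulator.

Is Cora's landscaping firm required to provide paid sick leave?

Yes — Cora's landscaping firm must provide paid sick leave.

Exception (a) does not apply: some employees are paid on commission.
Exception (b) requires that the employer holds a current Small Employer Certificate from the Kestril Labour Board; but the Small Employer Certificate has expired, so (b) is unavailable.
Exception (c) fails — the reference index is 692, not less than 692.
Exception (d) fails — the employer operates from multiple sites.
All of (e)'s requirements are met (every employee is an immediate family member; the business's age is 16 months, below the 19 months limit). But applying paragraphs (h)–(l): (h) operates — the qualifying period is 180 days, under the 200 days limit. (i) is triggered (the reportable unit count is 11, less than the 12 limit), but is set aside by (j): (j) operates against (i): aggregate throughput is 1,780 units, under the 2,000 units limit. (k) applies (at least one employee exceeds 30 hours/week), but is set aside by (l): (l) operates against (k): the landscaping firm is classified under the construction sector. (e) is therefore removed.
None of the exceptions is available; § 46.7 applies in full.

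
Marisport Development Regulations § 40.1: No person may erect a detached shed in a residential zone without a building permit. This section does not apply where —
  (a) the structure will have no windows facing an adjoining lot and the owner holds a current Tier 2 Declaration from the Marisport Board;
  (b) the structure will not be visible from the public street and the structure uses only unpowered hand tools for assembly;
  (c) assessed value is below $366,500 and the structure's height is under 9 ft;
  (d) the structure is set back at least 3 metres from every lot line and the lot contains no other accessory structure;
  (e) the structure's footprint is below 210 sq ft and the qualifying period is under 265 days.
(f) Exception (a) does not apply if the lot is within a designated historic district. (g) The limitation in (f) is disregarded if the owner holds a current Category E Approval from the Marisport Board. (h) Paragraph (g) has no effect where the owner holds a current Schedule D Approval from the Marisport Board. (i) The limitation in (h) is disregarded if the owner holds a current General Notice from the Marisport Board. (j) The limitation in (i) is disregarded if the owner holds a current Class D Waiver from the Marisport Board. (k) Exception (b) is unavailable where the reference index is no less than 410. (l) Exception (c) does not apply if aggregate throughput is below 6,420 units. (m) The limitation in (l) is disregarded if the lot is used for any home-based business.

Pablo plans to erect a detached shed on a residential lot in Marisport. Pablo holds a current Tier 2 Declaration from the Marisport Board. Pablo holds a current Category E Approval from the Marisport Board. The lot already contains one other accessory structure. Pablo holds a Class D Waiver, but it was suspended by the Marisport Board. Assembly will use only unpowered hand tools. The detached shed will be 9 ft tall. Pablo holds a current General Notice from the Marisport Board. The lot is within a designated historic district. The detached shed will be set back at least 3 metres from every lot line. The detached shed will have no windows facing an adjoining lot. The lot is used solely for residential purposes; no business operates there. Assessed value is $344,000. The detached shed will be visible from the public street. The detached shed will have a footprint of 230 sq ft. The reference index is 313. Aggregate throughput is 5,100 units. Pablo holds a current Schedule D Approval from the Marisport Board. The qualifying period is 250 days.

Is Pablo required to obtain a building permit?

Exception (a)'s conditions are all satisfied: no windows face an adjoining lot; a current Tier 2 Declaration is held. As to paragraphs (f)–(j): (f) applies (the lot is in a historic district), but is set aside by (g): (g) operates — a current Category E Approval is held. (h) would limit (g) — a current Schedule D Approval is held — but (i) sets (h) aside: (i) operates against (h): a current General Notice is held. (j) is not engaged (there is no Class D Waiver in force), so (i) stands. So (a) applies.
Exception (b) requires that the structure will not be visible from the public street; but the structure will be visible from the street, so (b) is unavailable.
Exception (c) requires that the structure's height is under 9 ft; but the structure's height is 9 ft, not under 9 ft, so (c) is unavailable.
Exception (d) requires that the lot contains no other accessory structure; but the lot already has another accessory structure, so (d) is unavailable.
Exception (e) fails — the structure's footprint is 230 sq ft, not below 210 sq ft.

No — exception (a) applies; Pablo does not need a building permit.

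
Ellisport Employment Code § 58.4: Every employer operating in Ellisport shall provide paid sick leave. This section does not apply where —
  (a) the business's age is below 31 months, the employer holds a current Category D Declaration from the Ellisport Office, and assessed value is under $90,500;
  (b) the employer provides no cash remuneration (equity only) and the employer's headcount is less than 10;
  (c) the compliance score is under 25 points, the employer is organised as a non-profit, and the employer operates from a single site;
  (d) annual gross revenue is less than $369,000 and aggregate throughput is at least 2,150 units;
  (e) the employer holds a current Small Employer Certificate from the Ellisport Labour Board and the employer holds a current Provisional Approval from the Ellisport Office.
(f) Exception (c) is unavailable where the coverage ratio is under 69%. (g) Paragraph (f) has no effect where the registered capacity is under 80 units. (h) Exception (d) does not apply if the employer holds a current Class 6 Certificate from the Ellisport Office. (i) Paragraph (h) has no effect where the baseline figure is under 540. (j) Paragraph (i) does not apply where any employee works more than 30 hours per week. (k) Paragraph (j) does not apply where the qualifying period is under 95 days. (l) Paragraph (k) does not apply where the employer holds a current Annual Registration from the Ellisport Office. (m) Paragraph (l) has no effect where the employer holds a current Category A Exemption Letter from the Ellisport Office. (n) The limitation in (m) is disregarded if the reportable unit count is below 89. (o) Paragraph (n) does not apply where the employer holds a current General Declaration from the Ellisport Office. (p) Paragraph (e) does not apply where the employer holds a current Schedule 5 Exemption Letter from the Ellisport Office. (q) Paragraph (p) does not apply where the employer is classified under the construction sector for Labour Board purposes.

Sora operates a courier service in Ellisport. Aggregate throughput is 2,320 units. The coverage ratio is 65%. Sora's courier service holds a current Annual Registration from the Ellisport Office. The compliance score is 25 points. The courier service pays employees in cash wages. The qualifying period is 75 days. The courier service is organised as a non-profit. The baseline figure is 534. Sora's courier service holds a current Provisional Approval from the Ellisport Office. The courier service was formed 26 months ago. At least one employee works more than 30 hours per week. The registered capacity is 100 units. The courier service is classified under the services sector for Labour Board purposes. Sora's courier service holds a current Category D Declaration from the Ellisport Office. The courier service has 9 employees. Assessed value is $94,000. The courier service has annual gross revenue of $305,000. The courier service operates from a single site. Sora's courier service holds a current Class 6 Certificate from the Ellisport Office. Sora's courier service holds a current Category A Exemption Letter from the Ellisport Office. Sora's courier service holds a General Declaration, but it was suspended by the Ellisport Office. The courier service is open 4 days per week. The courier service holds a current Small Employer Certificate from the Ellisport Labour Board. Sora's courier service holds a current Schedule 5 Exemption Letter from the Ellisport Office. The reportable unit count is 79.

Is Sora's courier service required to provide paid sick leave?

Yes — Sora's courier service must provide paid sick leave.

Exception (a) requires that assessed value is under $90,500; but assessed value is $94,000, not under $90,500, so (a) is unavailable.
Exception (b) does not apply: employees are paid cash wages.
Exception (c) fails — the compliance score is 25 points, not under 25 points.
All of (d)'s requirements are met (annual gross revenue is $305,000, less than the $369,000 limit; aggregate throughput is 2,320 units, meeting the 2,150 units threshold). Turning to paragraphs (h)–(o): (h) operates against (d): a current Class 6 Certificate is held. (i) would limit (h) — the baseline figure is 534, under the 540 limit — but (j) sets (i) aside: (j) applies — at least one employee exceeds 30 hours/week. (k) would limit (j) — the qualifying period is 75 days, under the 95 days limit — but (l) sets (k) aside: (l) is triggered — a current Annual Registration is held. (m) is triggered (a current Category A Exemption Letter is held), but yields to (n): (n) operates against (m): the reportable unit count is 79, below the 89 limit. (o) is not engaged (the General Declaration is not current), so (n) stands. (d) is therefore removed.
All of (e)'s requirements are met (a current Small Employer Certificate is held; a current Provisional Approval is held). Turning to paragraphs (p)–(q): (p) operates against (e): a current Schedule 5 Exemption Letter is held. (q) is not engaged (the courier service is classified under the services sector), so (p) stands. Exception (e) does not apply.
Every exception is unavailable, so the rule governs.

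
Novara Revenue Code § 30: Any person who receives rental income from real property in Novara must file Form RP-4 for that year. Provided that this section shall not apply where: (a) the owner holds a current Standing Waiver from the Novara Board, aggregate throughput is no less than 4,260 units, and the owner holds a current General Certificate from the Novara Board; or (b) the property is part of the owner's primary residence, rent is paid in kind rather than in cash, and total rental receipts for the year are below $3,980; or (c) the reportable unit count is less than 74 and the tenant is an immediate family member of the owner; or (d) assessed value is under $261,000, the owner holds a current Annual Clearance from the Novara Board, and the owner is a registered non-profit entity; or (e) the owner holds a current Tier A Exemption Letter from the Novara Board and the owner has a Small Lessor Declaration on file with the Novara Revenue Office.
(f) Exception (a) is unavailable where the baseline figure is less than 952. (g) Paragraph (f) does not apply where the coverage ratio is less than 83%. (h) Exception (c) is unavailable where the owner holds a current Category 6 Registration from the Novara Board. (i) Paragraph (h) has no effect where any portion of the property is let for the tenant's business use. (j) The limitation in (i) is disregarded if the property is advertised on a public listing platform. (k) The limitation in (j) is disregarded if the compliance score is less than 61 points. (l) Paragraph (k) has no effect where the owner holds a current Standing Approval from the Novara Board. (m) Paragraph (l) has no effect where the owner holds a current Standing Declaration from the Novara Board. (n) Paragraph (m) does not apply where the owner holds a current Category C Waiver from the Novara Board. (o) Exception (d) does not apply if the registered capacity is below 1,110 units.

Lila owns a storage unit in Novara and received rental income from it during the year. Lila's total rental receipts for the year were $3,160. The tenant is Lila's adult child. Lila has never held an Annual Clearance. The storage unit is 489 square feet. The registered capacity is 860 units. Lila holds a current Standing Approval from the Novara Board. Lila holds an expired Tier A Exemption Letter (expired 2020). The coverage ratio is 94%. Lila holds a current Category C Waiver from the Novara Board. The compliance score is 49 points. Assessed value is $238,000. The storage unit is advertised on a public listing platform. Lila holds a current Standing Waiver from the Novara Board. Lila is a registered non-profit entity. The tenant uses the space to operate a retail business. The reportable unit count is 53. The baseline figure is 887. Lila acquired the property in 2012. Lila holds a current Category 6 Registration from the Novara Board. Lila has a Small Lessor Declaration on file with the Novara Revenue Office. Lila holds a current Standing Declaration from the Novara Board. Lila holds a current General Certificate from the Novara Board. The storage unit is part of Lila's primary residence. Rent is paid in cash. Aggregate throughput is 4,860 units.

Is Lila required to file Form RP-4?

Exception (a): a current Standing Waiver is held; aggregate throughput is 4,860 units, meeting the 4,260 units threshold; a current General Certificate is held — every condition holds. But applying paragraphs (f)–(g): (f) operates against (a): the baseline figure is 887, less than the 952 limit. (g), which would lift (f), is not engaged — the coverage ratio is 94%, not less than 83%. So (a) is unavailable.
Exception (b) requires that rent is paid in kind rather than in cash; but rent is paid in cash, so (b) is unavailable.
All of (c)'s requirements are met (the reportable unit count is 53, less than the 74 limit; the tenant is an immediate family member). But: (h) operates against (c): a current Category 6 Registration is held. (i) applies (the space is let for business use), but is set aside by (j): (j) operates against (i): the property is publicly advertised. (k) operates (the compliance score is 49 points, less than the 61 points limit), but is itself disapplied by (l): (l) is triggered — a current Standing Approval is held. (m) would limit (l) — a current Standing Declaration is held — but (n) sets (m) aside: (n) applies — a current Category C Waiver is held. So (c) is unavailable.
Exception (d) fails — no current Annual Clearance is held.
Exception (e) requires that the owner holds a current Tier A Exemption Letter from the Novara Board; but no current Tier A Exemption Letter is held, so (e) is unavailable.
None of the exceptions is available; § 30 applies in full.

Yes — Lila must file Form RP-4.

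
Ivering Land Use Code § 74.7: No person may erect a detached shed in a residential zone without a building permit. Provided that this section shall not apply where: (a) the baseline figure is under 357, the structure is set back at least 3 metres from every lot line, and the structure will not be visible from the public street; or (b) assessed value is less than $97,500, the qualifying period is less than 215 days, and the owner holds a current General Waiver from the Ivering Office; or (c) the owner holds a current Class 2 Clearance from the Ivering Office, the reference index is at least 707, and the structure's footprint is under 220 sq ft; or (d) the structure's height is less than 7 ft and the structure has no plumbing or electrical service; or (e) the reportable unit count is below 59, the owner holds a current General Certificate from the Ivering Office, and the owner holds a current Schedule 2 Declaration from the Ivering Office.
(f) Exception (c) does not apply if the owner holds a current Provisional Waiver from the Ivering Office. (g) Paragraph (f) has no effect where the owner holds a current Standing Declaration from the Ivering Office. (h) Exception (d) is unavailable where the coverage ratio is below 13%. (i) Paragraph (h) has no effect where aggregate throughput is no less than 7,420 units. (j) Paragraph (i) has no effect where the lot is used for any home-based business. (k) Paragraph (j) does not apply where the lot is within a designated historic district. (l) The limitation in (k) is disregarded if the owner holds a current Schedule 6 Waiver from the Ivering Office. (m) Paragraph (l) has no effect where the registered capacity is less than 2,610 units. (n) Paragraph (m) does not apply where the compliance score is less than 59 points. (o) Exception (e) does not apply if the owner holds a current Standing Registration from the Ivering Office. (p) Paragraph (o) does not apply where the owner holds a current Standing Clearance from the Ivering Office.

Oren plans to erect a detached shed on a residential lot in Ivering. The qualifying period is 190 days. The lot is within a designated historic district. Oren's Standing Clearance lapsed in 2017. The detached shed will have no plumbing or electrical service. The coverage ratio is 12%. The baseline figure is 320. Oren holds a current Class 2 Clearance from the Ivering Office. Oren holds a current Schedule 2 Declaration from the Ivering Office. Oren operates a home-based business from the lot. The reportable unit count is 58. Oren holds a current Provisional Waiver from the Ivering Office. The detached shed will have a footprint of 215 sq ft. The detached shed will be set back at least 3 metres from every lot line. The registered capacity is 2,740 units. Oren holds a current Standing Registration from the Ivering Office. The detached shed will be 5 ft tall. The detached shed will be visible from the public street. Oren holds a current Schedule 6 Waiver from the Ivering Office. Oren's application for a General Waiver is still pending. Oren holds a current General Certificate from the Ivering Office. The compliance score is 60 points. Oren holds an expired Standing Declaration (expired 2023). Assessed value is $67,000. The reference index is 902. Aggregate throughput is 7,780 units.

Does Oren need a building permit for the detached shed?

Exception (a) requires that the structure will not be visible from the public street; but the structure will be visible from the street, so (a) is unavailable.
Exception (b) requires that the owner holds a current General Waiver from the Ivering Office; but no current General Waiver is held, so (b) is unavailable.
Exception (c)'s conditions are all satisfied: a current Class 2 Clearance is held; the reference index is 902, meeting the 707 threshold; the structure's footprint is 215 sq ft, under the 220 sq ft limit. But: (f) applies — a current Provisional Waiver is held. (g) is not engaged (no current Standing Declaration is held), so (f) stands. Exception (c) does not apply.
Exception (d) is satisfied on its face — the structure's height is 5 ft, less than the 7 ft limit; there is no plumbing or electrical service. But: (h) operates against (d): the coverage ratio is 12%, below the 13% limit. (i) operates (aggregate throughput is 7,780 units, meeting the 7,420 units threshold), but is set aside by (j): (j) applies — a home-based business operates on the lot. (k) would limit (j) — the lot is in a historic district — but (l) sets (k) aside: (l) operates against (k): a current Schedule 6 Waiver is held. (m) is inapplicable (the registered capacity is 2,740 units, not less than 2,610 units), so (l) stands. So (d) is unavailable.
All of (e)'s requirements are met (the reportable unit count is 58, below the 59 limit; a current General Certificate is held; a current Schedule 2 Declaration is held). But: (o) is engaged — a current Standing Registration is held. (p), which would lift (o), does not operate here — no current Standing Clearance is held. (e) is therefore removed.
Every exception is unavailable, so the rule governs.

Yes — Oren must obtain a building permit.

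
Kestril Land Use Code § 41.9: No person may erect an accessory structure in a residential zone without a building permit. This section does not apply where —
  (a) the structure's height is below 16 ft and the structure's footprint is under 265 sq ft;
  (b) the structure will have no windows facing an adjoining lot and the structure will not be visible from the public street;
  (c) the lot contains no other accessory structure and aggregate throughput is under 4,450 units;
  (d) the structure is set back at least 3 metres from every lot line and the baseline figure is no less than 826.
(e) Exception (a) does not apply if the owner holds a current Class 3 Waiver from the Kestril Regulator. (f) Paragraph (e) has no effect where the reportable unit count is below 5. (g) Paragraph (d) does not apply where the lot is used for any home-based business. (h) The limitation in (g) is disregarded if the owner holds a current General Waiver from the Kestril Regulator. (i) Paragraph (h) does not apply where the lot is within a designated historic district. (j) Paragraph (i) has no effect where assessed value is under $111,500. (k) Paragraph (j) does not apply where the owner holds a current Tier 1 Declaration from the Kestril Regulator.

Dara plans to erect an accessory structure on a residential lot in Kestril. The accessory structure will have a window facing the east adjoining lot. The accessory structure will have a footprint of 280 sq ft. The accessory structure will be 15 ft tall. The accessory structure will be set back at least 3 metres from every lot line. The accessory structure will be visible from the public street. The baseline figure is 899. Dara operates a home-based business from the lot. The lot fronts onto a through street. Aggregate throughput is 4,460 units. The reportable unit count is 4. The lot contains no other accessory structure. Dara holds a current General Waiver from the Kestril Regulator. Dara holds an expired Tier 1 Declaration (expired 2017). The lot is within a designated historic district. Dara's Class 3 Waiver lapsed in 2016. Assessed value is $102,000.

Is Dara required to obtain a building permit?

Exception (a) requires that the structure's footprint is under 265 sq ft; but the structure's footprint is 280 sq ft, not under 265 sq ft, so (a) is unavailable.
Exception (b) requires that the structure will have no windows facing an adjoining lot; but a window faces an adjoining lot, so (b) is unavailable.
Exception (c) fails — aggregate throughput is 4,460 units, not under 4,450 units.
Exception (d)'s conditions are all satisfied: the setback is at least 3 m on every side; the baseline figure is 899, meeting the 826 threshold. Applying paragraphs (g)–(k): (g) operates (a home-based business operates on the lot), but is overridden by (h): (h) operates against (g): a current General Waiver is held. (i) would limit (h) — the lot is in a historic district — but (j) sets (i) aside: (j) operates against (i): assessed value is $102,000, under the $111,500 limit. (k), which would lift (j), is not triggered — there is no Tier 1 Declaration in force. So (d) applies.

No — exception (d) applies; Dara does not need a building permit.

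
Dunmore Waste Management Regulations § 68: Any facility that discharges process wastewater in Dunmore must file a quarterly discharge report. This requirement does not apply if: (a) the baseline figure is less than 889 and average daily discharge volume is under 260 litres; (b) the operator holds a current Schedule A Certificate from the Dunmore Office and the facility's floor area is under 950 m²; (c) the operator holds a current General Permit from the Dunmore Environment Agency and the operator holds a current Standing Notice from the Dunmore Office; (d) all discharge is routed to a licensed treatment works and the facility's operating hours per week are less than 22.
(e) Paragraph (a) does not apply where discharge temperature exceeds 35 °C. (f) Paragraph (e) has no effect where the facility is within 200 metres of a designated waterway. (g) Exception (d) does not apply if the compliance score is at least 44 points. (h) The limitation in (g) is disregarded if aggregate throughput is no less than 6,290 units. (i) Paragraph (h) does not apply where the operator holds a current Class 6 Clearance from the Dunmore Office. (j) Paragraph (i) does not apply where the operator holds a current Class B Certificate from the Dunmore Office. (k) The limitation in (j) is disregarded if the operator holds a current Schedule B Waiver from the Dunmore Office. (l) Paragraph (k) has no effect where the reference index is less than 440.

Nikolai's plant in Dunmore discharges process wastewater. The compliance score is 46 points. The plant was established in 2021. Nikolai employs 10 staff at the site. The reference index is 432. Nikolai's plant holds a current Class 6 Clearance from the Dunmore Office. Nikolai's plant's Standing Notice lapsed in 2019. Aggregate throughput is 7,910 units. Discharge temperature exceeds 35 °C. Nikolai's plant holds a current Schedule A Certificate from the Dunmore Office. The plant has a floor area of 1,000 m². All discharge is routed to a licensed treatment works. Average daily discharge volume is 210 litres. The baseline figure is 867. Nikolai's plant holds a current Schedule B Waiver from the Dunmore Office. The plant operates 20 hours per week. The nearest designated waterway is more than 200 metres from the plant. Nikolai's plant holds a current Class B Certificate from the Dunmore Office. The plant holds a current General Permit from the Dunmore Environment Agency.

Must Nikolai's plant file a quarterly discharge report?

No — exception (d) applies; Nikolai's plant is not required to file a quarterly discharge report.

All of (a)'s requirements are met (the baseline figure is 867, less than the 889 limit; average daily discharge volume is 210 litres, under the 260 litres limit). Turning to paragraphs (e)–(f): (e) operates against (a): discharge temperature exceeds 35 °C. (f) is not engaged (the plant is more than 200 m from any designated waterway), so (e) stands. Exception (a) does not apply.
Exception (b) does not apply: the facility's floor area is 1,000 m², not under 950 m².
Exception (c) does not apply: the Standing Notice is not current.
Exception (d): discharge is routed to a licensed treatment works; the facility's operating hours per week are 20, less than the 22 limit — every condition holds. Considering the limiting provisions: (g) would limit (d) — the compliance score is 46 points, meeting the 44 points threshold — but (h) sets (g) aside: (h) operates — aggregate throughput is 7,910 units, meeting the 6,290 units threshold. (i) would limit (h) — a current Class 6 Clearance is held — but (j) sets (i) aside: (j) is triggered — a current Class B Certificate is held. (k) would limit (j) — a current Schedule B Waiver is held — but (l) sets (k) aside: (l) operates against (k): the reference index is 432, less than the 440 limit. Exception (d) stands.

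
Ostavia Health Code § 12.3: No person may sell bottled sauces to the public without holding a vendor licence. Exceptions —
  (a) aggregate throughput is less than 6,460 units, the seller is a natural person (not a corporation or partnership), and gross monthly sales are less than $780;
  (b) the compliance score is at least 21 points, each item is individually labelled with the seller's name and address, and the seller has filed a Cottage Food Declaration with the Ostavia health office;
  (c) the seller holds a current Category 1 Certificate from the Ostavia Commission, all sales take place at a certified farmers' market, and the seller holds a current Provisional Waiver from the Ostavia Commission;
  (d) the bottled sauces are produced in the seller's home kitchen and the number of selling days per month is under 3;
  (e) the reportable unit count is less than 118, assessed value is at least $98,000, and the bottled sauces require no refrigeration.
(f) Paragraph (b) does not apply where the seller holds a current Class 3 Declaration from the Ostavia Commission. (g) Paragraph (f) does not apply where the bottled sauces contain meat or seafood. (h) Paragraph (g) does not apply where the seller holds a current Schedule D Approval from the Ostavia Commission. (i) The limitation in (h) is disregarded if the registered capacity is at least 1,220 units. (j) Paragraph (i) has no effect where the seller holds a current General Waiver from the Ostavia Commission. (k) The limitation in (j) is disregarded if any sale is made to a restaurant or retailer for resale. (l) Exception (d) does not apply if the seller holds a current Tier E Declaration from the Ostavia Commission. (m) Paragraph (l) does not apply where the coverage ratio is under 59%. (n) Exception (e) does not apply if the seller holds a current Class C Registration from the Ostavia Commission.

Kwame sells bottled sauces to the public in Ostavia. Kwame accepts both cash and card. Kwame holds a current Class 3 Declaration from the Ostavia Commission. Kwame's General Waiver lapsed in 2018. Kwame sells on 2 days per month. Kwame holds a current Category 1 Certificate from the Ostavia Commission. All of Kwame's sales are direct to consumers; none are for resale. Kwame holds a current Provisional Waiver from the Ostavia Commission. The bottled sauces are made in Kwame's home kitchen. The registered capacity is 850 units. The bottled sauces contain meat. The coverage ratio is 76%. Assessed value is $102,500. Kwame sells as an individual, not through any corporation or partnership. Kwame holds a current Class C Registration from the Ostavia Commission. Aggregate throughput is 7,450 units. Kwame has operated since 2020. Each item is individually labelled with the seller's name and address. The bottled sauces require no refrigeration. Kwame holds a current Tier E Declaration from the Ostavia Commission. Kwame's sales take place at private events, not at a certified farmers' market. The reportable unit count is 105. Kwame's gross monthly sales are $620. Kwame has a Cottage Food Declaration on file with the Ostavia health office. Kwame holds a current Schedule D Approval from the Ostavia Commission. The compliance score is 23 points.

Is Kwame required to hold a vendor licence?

Yes — Kwame must hold a vendor licence.

Exception (a) requires that aggregate throughput is less than 6,460 units; but aggregate throughput is 7,450 units, not less than 6,460 units, so (a) is unavailable.
Exception (b) is satisfied on its face — the compliance score is 23 points, meeting the 21 points threshold; items are individually labelled; a Cottage Food Declaration is on file. However, paragraphs (f)–(k) must be considered: (f) is triggered — a current Class 3 Declaration is held. (g) operates (the bottled sauces contain meat), but yields to (h): (h) operates against (g): a current Schedule D Approval is held. (i) is not engaged (the registered capacity is 850 units, short of 1,220 units), so (h) stands. (b) is therefore removed.
Exception (c) fails — sales are at private events, not a certified farmers' market.
Exception (d) is satisfied on its face — the bottled sauces are home-kitchen produced; the number of selling days per month is 2, under the 3 limit. However, paragraphs (l)–(m) must be considered: (l) operates against (d): a current Tier E Declaration is held. (m), which would lift (l), does not operate here — the coverage ratio is 76%, not under 59%. So (d) is unavailable.
Exception (e)'s conditions are all satisfied: the reportable unit count is 105, less than the 118 limit; assessed value is $102,500, meeting the $98,000 threshold; the bottled sauces are shelf-stable. But applying paragraph (n): (n) operates against (e): a current Class C Registration is held. (e) is therefore removed.
No exception is made out. Kwame falls within the general rule.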